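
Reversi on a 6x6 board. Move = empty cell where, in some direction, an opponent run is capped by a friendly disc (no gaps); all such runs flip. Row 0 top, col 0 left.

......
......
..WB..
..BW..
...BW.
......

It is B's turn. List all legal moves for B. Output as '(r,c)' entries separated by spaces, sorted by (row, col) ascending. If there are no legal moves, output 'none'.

(1,1): no bracket -> illegal
(1,2): flips 1 -> legal
(1,3): no bracket -> illegal
(2,1): flips 1 -> legal
(2,4): no bracket -> illegal
(3,1): no bracket -> illegal
(3,4): flips 1 -> legal
(3,5): no bracket -> illegal
(4,2): no bracket -> illegal
(4,5): flips 1 -> legal
(5,3): no bracket -> illegal
(5,4): no bracket -> illegal
(5,5): no bracket -> illegal

Answer: (1,2) (2,1) (3,4) (4,5)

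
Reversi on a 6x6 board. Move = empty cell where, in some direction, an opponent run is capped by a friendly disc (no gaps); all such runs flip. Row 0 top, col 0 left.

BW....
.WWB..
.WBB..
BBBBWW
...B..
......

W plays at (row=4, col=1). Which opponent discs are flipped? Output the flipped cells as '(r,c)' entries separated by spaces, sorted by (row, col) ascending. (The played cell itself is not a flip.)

Dir NW: opp run (3,0), next=edge -> no flip
Dir N: opp run (3,1) capped by W -> flip
Dir NE: opp run (3,2) (2,3), next='.' -> no flip
Dir W: first cell '.' (not opp) -> no flip
Dir E: first cell '.' (not opp) -> no flip
Dir SW: first cell '.' (not opp) -> no flip
Dir S: first cell '.' (not opp) -> no flip
Dir SE: first cell '.' (not opp) -> no flip

Answer: (3,1)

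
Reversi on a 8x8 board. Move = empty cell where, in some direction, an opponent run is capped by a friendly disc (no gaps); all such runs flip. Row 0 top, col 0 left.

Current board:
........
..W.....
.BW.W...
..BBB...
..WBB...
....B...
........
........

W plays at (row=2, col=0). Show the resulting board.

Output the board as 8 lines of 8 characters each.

Answer: ........
..W.....
WWW.W...
..BBB...
..WBB...
....B...
........
........

Derivation:
Place W at (2,0); scan 8 dirs for brackets.
Dir NW: edge -> no flip
Dir N: first cell '.' (not opp) -> no flip
Dir NE: first cell '.' (not opp) -> no flip
Dir W: edge -> no flip
Dir E: opp run (2,1) capped by W -> flip
Dir SW: edge -> no flip
Dir S: first cell '.' (not opp) -> no flip
Dir SE: first cell '.' (not opp) -> no flip
All flips: (2,1)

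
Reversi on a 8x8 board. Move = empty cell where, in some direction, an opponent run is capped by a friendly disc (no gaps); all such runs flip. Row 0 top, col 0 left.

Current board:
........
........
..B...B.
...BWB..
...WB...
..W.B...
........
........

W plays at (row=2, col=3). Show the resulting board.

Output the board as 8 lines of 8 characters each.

Place W at (2,3); scan 8 dirs for brackets.
Dir NW: first cell '.' (not opp) -> no flip
Dir N: first cell '.' (not opp) -> no flip
Dir NE: first cell '.' (not opp) -> no flip
Dir W: opp run (2,2), next='.' -> no flip
Dir E: first cell '.' (not opp) -> no flip
Dir SW: first cell '.' (not opp) -> no flip
Dir S: opp run (3,3) capped by W -> flip
Dir SE: first cell 'W' (not opp) -> no flip
All flips: (3,3)

Answer: ........
........
..BW..B.
...WWB..
...WB...
..W.B...
........
........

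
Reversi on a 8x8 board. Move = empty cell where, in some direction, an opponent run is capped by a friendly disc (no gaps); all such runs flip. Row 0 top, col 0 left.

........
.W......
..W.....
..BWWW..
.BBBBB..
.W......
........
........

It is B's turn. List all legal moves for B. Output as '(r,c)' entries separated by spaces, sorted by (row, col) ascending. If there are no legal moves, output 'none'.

(0,0): flips 3 -> legal
(0,1): no bracket -> illegal
(0,2): no bracket -> illegal
(1,0): no bracket -> illegal
(1,2): flips 1 -> legal
(1,3): no bracket -> illegal
(2,0): no bracket -> illegal
(2,1): no bracket -> illegal
(2,3): flips 2 -> legal
(2,4): flips 2 -> legal
(2,5): flips 2 -> legal
(2,6): flips 1 -> legal
(3,1): no bracket -> illegal
(3,6): flips 3 -> legal
(4,0): no bracket -> illegal
(4,6): no bracket -> illegal
(5,0): no bracket -> illegal
(5,2): no bracket -> illegal
(6,0): flips 1 -> legal
(6,1): flips 1 -> legal
(6,2): no bracket -> illegal

Answer: (0,0) (1,2) (2,3) (2,4) (2,5) (2,6) (3,6) (6,0) (6,1)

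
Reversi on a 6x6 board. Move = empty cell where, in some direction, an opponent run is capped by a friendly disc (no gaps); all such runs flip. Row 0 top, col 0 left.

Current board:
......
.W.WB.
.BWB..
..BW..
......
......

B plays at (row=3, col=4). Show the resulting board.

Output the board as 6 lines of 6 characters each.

Answer: ......
.W.WB.
.BWB..
..BBB.
......
......

Derivation:
Place B at (3,4); scan 8 dirs for brackets.
Dir NW: first cell 'B' (not opp) -> no flip
Dir N: first cell '.' (not opp) -> no flip
Dir NE: first cell '.' (not opp) -> no flip
Dir W: opp run (3,3) capped by B -> flip
Dir E: first cell '.' (not opp) -> no flip
Dir SW: first cell '.' (not opp) -> no flip
Dir S: first cell '.' (not opp) -> no flip
Dir SE: first cell '.' (not opp) -> no flip
All flips: (3,3)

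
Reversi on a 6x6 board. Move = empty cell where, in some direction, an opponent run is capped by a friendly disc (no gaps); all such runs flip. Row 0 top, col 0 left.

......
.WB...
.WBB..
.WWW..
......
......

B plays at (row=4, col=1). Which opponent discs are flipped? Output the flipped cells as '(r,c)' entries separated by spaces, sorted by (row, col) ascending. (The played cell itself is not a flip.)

Answer: (3,2)

Derivation:
Dir NW: first cell '.' (not opp) -> no flip
Dir N: opp run (3,1) (2,1) (1,1), next='.' -> no flip
Dir NE: opp run (3,2) capped by B -> flip
Dir W: first cell '.' (not opp) -> no flip
Dir E: first cell '.' (not opp) -> no flip
Dir SW: first cell '.' (not opp) -> no flip
Dir S: first cell '.' (not opp) -> no flip
Dir SE: first cell '.' (not opp) -> no flip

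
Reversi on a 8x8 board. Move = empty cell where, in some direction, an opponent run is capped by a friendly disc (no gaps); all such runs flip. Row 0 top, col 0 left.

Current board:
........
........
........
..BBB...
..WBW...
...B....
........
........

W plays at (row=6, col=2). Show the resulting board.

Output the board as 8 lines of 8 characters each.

Answer: ........
........
........
..BBB...
..WBW...
...W....
..W.....
........

Derivation:
Place W at (6,2); scan 8 dirs for brackets.
Dir NW: first cell '.' (not opp) -> no flip
Dir N: first cell '.' (not opp) -> no flip
Dir NE: opp run (5,3) capped by W -> flip
Dir W: first cell '.' (not opp) -> no flip
Dir E: first cell '.' (not opp) -> no flip
Dir SW: first cell '.' (not opp) -> no flip
Dir S: first cell '.' (not opp) -> no flip
Dir SE: first cell '.' (not opp) -> no flip
All flips: (5,3)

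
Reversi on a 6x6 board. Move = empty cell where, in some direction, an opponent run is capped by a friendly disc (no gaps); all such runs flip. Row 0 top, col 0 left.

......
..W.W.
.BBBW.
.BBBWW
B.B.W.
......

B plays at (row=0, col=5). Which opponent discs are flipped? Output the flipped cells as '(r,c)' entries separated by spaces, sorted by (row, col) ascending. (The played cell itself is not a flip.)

Answer: (1,4)

Derivation:
Dir NW: edge -> no flip
Dir N: edge -> no flip
Dir NE: edge -> no flip
Dir W: first cell '.' (not opp) -> no flip
Dir E: edge -> no flip
Dir SW: opp run (1,4) capped by B -> flip
Dir S: first cell '.' (not opp) -> no flip
Dir SE: edge -> no flip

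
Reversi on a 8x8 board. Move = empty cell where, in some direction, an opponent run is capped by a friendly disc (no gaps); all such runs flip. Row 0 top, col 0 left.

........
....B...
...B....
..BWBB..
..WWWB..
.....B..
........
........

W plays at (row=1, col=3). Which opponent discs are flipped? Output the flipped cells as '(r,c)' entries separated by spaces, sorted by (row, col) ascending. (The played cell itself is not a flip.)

Dir NW: first cell '.' (not opp) -> no flip
Dir N: first cell '.' (not opp) -> no flip
Dir NE: first cell '.' (not opp) -> no flip
Dir W: first cell '.' (not opp) -> no flip
Dir E: opp run (1,4), next='.' -> no flip
Dir SW: first cell '.' (not opp) -> no flip
Dir S: opp run (2,3) capped by W -> flip
Dir SE: first cell '.' (not opp) -> no flip

Answer: (2,3)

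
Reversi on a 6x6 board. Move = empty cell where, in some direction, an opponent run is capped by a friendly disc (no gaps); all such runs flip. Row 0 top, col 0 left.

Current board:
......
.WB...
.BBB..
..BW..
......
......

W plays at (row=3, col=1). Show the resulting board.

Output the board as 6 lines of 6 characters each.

Place W at (3,1); scan 8 dirs for brackets.
Dir NW: first cell '.' (not opp) -> no flip
Dir N: opp run (2,1) capped by W -> flip
Dir NE: opp run (2,2), next='.' -> no flip
Dir W: first cell '.' (not opp) -> no flip
Dir E: opp run (3,2) capped by W -> flip
Dir SW: first cell '.' (not opp) -> no flip
Dir S: first cell '.' (not opp) -> no flip
Dir SE: first cell '.' (not opp) -> no flip
All flips: (2,1) (3,2)

Answer: ......
.WB...
.WBB..
.WWW..
......
......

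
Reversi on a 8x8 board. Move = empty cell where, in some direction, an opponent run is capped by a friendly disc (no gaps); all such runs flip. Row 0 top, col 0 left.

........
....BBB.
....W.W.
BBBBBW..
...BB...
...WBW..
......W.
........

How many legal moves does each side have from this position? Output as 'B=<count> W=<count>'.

-- B to move --
(1,3): no bracket -> illegal
(1,7): flips 2 -> legal
(2,3): no bracket -> illegal
(2,5): no bracket -> illegal
(2,7): no bracket -> illegal
(3,6): flips 2 -> legal
(3,7): flips 1 -> legal
(4,2): no bracket -> illegal
(4,5): no bracket -> illegal
(4,6): no bracket -> illegal
(5,2): flips 1 -> legal
(5,6): flips 1 -> legal
(5,7): no bracket -> illegal
(6,2): flips 1 -> legal
(6,3): flips 1 -> legal
(6,4): no bracket -> illegal
(6,5): no bracket -> illegal
(6,7): no bracket -> illegal
(7,5): no bracket -> illegal
(7,6): no bracket -> illegal
(7,7): flips 2 -> legal
B mobility = 8
-- W to move --
(0,3): no bracket -> illegal
(0,4): flips 2 -> legal
(0,5): no bracket -> illegal
(0,6): flips 2 -> legal
(0,7): no bracket -> illegal
(1,3): no bracket -> illegal
(1,7): no bracket -> illegal
(2,0): no bracket -> illegal
(2,1): no bracket -> illegal
(2,2): flips 2 -> legal
(2,3): flips 2 -> legal
(2,5): no bracket -> illegal
(2,7): no bracket -> illegal
(4,0): no bracket -> illegal
(4,1): no bracket -> illegal
(4,2): flips 1 -> legal
(4,5): no bracket -> illegal
(5,2): no bracket -> illegal
(6,3): no bracket -> illegal
(6,4): flips 3 -> legal
(6,5): no bracket -> illegal
W mobility = 6

Answer: B=8 W=6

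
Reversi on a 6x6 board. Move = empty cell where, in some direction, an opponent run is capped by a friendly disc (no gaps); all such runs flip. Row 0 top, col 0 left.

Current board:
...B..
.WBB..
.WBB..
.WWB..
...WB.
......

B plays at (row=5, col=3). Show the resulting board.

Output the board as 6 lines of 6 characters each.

Place B at (5,3); scan 8 dirs for brackets.
Dir NW: first cell '.' (not opp) -> no flip
Dir N: opp run (4,3) capped by B -> flip
Dir NE: first cell 'B' (not opp) -> no flip
Dir W: first cell '.' (not opp) -> no flip
Dir E: first cell '.' (not opp) -> no flip
Dir SW: edge -> no flip
Dir S: edge -> no flip
Dir SE: edge -> no flip
All flips: (4,3)

Answer: ...B..
.WBB..
.WBB..
.WWB..
...BB.
...B..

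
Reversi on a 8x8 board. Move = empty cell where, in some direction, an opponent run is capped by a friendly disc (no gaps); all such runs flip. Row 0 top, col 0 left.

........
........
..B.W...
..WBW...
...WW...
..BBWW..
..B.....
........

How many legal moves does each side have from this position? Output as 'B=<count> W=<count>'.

-- B to move --
(1,3): no bracket -> illegal
(1,4): no bracket -> illegal
(1,5): flips 1 -> legal
(2,1): no bracket -> illegal
(2,3): no bracket -> illegal
(2,5): flips 2 -> legal
(3,1): flips 1 -> legal
(3,5): flips 2 -> legal
(4,1): no bracket -> illegal
(4,2): flips 1 -> legal
(4,5): no bracket -> illegal
(4,6): no bracket -> illegal
(5,6): flips 2 -> legal
(6,3): no bracket -> illegal
(6,4): no bracket -> illegal
(6,5): no bracket -> illegal
(6,6): flips 2 -> legal
B mobility = 7
-- W to move --
(1,1): flips 2 -> legal
(1,2): flips 1 -> legal
(1,3): no bracket -> illegal
(2,1): no bracket -> illegal
(2,3): flips 1 -> legal
(3,1): no bracket -> illegal
(4,1): no bracket -> illegal
(4,2): flips 1 -> legal
(5,1): flips 2 -> legal
(6,1): flips 1 -> legal
(6,3): flips 1 -> legal
(6,4): no bracket -> illegal
(7,1): flips 2 -> legal
(7,2): no bracket -> illegal
(7,3): no bracket -> illegal
W mobility = 8

Answer: B=7 W=8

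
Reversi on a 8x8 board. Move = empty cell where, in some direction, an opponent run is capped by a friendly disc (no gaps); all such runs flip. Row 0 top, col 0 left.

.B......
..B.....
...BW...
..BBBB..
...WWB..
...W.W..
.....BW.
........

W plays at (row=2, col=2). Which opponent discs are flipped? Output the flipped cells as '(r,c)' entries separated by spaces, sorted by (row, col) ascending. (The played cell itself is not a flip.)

Answer: (2,3) (3,3)

Derivation:
Dir NW: first cell '.' (not opp) -> no flip
Dir N: opp run (1,2), next='.' -> no flip
Dir NE: first cell '.' (not opp) -> no flip
Dir W: first cell '.' (not opp) -> no flip
Dir E: opp run (2,3) capped by W -> flip
Dir SW: first cell '.' (not opp) -> no flip
Dir S: opp run (3,2), next='.' -> no flip
Dir SE: opp run (3,3) capped by W -> flip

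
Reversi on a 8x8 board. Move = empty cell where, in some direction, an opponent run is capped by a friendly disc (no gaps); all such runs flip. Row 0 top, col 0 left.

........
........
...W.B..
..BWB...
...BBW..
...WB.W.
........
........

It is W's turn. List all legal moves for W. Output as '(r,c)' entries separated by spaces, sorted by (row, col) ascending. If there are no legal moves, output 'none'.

(1,4): no bracket -> illegal
(1,5): no bracket -> illegal
(1,6): no bracket -> illegal
(2,1): no bracket -> illegal
(2,2): no bracket -> illegal
(2,4): no bracket -> illegal
(2,6): no bracket -> illegal
(3,1): flips 1 -> legal
(3,5): flips 2 -> legal
(3,6): no bracket -> illegal
(4,1): flips 1 -> legal
(4,2): flips 2 -> legal
(5,2): no bracket -> illegal
(5,5): flips 2 -> legal
(6,3): flips 1 -> legal
(6,4): no bracket -> illegal
(6,5): no bracket -> illegal

Answer: (3,1) (3,5) (4,1) (4,2) (5,5) (6,3)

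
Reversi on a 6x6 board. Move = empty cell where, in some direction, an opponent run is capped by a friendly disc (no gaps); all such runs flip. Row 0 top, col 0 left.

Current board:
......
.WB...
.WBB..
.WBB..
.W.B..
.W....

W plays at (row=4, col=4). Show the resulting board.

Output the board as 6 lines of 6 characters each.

Answer: ......
.WB...
.WWB..
.WBW..
.W.BW.
.W....

Derivation:
Place W at (4,4); scan 8 dirs for brackets.
Dir NW: opp run (3,3) (2,2) capped by W -> flip
Dir N: first cell '.' (not opp) -> no flip
Dir NE: first cell '.' (not opp) -> no flip
Dir W: opp run (4,3), next='.' -> no flip
Dir E: first cell '.' (not opp) -> no flip
Dir SW: first cell '.' (not opp) -> no flip
Dir S: first cell '.' (not opp) -> no flip
Dir SE: first cell '.' (not opp) -> no flip
All flips: (2,2) (3,3)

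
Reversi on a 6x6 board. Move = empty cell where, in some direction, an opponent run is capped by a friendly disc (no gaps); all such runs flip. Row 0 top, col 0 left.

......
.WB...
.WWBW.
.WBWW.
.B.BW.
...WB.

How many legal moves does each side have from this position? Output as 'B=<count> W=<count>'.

Answer: B=9 W=8

Derivation:
-- B to move --
(0,0): no bracket -> illegal
(0,1): flips 3 -> legal
(0,2): no bracket -> illegal
(1,0): flips 2 -> legal
(1,3): no bracket -> illegal
(1,4): flips 3 -> legal
(1,5): no bracket -> illegal
(2,0): flips 2 -> legal
(2,5): flips 2 -> legal
(3,0): flips 2 -> legal
(3,5): flips 2 -> legal
(4,0): no bracket -> illegal
(4,2): no bracket -> illegal
(4,5): flips 2 -> legal
(5,2): flips 1 -> legal
(5,5): no bracket -> illegal
B mobility = 9
-- W to move --
(0,1): flips 2 -> legal
(0,2): flips 1 -> legal
(0,3): flips 1 -> legal
(1,3): flips 2 -> legal
(1,4): no bracket -> illegal
(3,0): no bracket -> illegal
(4,0): no bracket -> illegal
(4,2): flips 2 -> legal
(4,5): no bracket -> illegal
(5,0): no bracket -> illegal
(5,1): flips 1 -> legal
(5,2): flips 1 -> legal
(5,5): flips 1 -> legal
W mobility = 8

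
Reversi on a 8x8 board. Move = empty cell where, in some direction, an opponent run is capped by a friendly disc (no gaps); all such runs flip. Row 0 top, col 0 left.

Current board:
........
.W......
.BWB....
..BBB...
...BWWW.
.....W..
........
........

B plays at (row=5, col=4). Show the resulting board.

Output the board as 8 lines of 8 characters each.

Place B at (5,4); scan 8 dirs for brackets.
Dir NW: first cell 'B' (not opp) -> no flip
Dir N: opp run (4,4) capped by B -> flip
Dir NE: opp run (4,5), next='.' -> no flip
Dir W: first cell '.' (not opp) -> no flip
Dir E: opp run (5,5), next='.' -> no flip
Dir SW: first cell '.' (not opp) -> no flip
Dir S: first cell '.' (not opp) -> no flip
Dir SE: first cell '.' (not opp) -> no flip
All flips: (4,4)

Answer: ........
.W......
.BWB....
..BBB...
...BBWW.
....BW..
........
........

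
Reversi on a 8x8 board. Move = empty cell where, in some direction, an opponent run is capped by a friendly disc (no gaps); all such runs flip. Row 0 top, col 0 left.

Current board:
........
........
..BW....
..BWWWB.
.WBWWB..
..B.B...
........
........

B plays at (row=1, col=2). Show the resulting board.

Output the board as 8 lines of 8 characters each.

Place B at (1,2); scan 8 dirs for brackets.
Dir NW: first cell '.' (not opp) -> no flip
Dir N: first cell '.' (not opp) -> no flip
Dir NE: first cell '.' (not opp) -> no flip
Dir W: first cell '.' (not opp) -> no flip
Dir E: first cell '.' (not opp) -> no flip
Dir SW: first cell '.' (not opp) -> no flip
Dir S: first cell 'B' (not opp) -> no flip
Dir SE: opp run (2,3) (3,4) capped by B -> flip
All flips: (2,3) (3,4)

Answer: ........
..B.....
..BB....
..BWBWB.
.WBWWB..
..B.B...
........
........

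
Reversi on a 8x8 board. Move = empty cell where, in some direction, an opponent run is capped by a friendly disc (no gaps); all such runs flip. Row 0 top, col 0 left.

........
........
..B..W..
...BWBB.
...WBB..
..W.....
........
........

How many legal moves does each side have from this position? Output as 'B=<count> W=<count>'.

Answer: B=6 W=8

Derivation:
-- B to move --
(1,4): flips 1 -> legal
(1,5): flips 1 -> legal
(1,6): no bracket -> illegal
(2,3): flips 1 -> legal
(2,4): flips 1 -> legal
(2,6): no bracket -> illegal
(3,2): no bracket -> illegal
(4,1): no bracket -> illegal
(4,2): flips 1 -> legal
(5,1): no bracket -> illegal
(5,3): flips 1 -> legal
(5,4): no bracket -> illegal
(6,1): no bracket -> illegal
(6,2): no bracket -> illegal
(6,3): no bracket -> illegal
B mobility = 6
-- W to move --
(1,1): no bracket -> illegal
(1,2): no bracket -> illegal
(1,3): no bracket -> illegal
(2,1): no bracket -> illegal
(2,3): flips 1 -> legal
(2,4): no bracket -> illegal
(2,6): no bracket -> illegal
(2,7): no bracket -> illegal
(3,1): no bracket -> illegal
(3,2): flips 1 -> legal
(3,7): flips 2 -> legal
(4,2): no bracket -> illegal
(4,6): flips 2 -> legal
(4,7): flips 1 -> legal
(5,3): no bracket -> illegal
(5,4): flips 1 -> legal
(5,5): flips 2 -> legal
(5,6): flips 1 -> legal
W mobility = 8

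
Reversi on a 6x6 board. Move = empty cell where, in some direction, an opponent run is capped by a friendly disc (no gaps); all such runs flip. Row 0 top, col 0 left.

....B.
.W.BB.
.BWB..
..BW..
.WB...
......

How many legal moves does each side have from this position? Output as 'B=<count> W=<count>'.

-- B to move --
(0,0): no bracket -> illegal
(0,1): flips 1 -> legal
(0,2): no bracket -> illegal
(1,0): no bracket -> illegal
(1,2): flips 1 -> legal
(2,0): no bracket -> illegal
(2,4): flips 1 -> legal
(3,0): no bracket -> illegal
(3,1): flips 1 -> legal
(3,4): flips 1 -> legal
(4,0): flips 1 -> legal
(4,3): flips 1 -> legal
(4,4): no bracket -> illegal
(5,0): flips 1 -> legal
(5,1): no bracket -> illegal
(5,2): no bracket -> illegal
B mobility = 8
-- W to move --
(0,2): no bracket -> illegal
(0,3): flips 2 -> legal
(0,5): flips 3 -> legal
(1,0): no bracket -> illegal
(1,2): no bracket -> illegal
(1,5): no bracket -> illegal
(2,0): flips 1 -> legal
(2,4): flips 1 -> legal
(2,5): no bracket -> illegal
(3,0): no bracket -> illegal
(3,1): flips 2 -> legal
(3,4): no bracket -> illegal
(4,3): flips 1 -> legal
(5,1): flips 1 -> legal
(5,2): flips 2 -> legal
(5,3): no bracket -> illegal
W mobility = 8

Answer: B=8 W=8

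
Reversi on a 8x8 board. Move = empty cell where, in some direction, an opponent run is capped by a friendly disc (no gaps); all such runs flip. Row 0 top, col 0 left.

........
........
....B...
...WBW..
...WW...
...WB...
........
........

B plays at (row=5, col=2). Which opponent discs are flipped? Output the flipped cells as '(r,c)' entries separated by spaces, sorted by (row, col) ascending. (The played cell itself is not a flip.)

Dir NW: first cell '.' (not opp) -> no flip
Dir N: first cell '.' (not opp) -> no flip
Dir NE: opp run (4,3) capped by B -> flip
Dir W: first cell '.' (not opp) -> no flip
Dir E: opp run (5,3) capped by B -> flip
Dir SW: first cell '.' (not opp) -> no flip
Dir S: first cell '.' (not opp) -> no flip
Dir SE: first cell '.' (not opp) -> no flip

Answer: (4,3) (5,3)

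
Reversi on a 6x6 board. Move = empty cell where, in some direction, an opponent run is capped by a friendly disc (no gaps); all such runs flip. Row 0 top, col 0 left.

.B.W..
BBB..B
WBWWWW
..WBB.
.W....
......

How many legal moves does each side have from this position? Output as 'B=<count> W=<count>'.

-- B to move --
(0,2): no bracket -> illegal
(0,4): no bracket -> illegal
(1,3): flips 1 -> legal
(1,4): flips 1 -> legal
(3,0): flips 1 -> legal
(3,1): flips 1 -> legal
(3,5): flips 1 -> legal
(4,0): no bracket -> illegal
(4,2): flips 2 -> legal
(4,3): flips 1 -> legal
(5,0): no bracket -> illegal
(5,1): no bracket -> illegal
(5,2): no bracket -> illegal
B mobility = 7
-- W to move --
(0,0): flips 2 -> legal
(0,2): flips 2 -> legal
(0,4): no bracket -> illegal
(0,5): flips 1 -> legal
(1,3): no bracket -> illegal
(1,4): no bracket -> illegal
(3,0): flips 2 -> legal
(3,1): no bracket -> illegal
(3,5): flips 2 -> legal
(4,2): flips 1 -> legal
(4,3): flips 2 -> legal
(4,4): flips 2 -> legal
(4,5): flips 1 -> legal
W mobility = 9

Answer: B=7 W=9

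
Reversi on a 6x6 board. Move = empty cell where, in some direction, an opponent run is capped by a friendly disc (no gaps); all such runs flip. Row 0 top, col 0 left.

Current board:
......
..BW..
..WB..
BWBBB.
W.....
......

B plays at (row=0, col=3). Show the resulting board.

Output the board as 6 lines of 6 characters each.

Place B at (0,3); scan 8 dirs for brackets.
Dir NW: edge -> no flip
Dir N: edge -> no flip
Dir NE: edge -> no flip
Dir W: first cell '.' (not opp) -> no flip
Dir E: first cell '.' (not opp) -> no flip
Dir SW: first cell 'B' (not opp) -> no flip
Dir S: opp run (1,3) capped by B -> flip
Dir SE: first cell '.' (not opp) -> no flip
All flips: (1,3)

Answer: ...B..
..BB..
..WB..
BWBBB.
W.....
......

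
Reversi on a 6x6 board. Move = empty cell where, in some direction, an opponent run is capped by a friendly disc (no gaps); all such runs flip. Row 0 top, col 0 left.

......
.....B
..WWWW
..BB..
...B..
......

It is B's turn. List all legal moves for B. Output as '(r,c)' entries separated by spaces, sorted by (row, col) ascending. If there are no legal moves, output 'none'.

Answer: (1,1) (1,2) (1,3) (1,4) (3,5)

Derivation:
(1,1): flips 1 -> legal
(1,2): flips 1 -> legal
(1,3): flips 1 -> legal
(1,4): flips 1 -> legal
(2,1): no bracket -> illegal
(3,1): no bracket -> illegal
(3,4): no bracket -> illegal
(3,5): flips 1 -> legal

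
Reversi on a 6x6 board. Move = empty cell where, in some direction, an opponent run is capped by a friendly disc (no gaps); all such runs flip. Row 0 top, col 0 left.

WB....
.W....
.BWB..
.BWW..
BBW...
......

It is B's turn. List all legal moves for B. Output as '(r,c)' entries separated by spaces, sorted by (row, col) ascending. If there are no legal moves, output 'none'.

Answer: (1,3) (3,4) (4,3) (5,3)

Derivation:
(0,2): no bracket -> illegal
(1,0): no bracket -> illegal
(1,2): no bracket -> illegal
(1,3): flips 1 -> legal
(2,0): no bracket -> illegal
(2,4): no bracket -> illegal
(3,4): flips 2 -> legal
(4,3): flips 3 -> legal
(4,4): no bracket -> illegal
(5,1): no bracket -> illegal
(5,2): no bracket -> illegal
(5,3): flips 1 -> legal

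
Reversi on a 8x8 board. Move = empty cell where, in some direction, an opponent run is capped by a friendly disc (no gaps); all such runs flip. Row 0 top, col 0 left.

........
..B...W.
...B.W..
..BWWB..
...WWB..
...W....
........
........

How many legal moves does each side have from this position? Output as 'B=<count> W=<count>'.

-- B to move --
(0,5): no bracket -> illegal
(0,6): no bracket -> illegal
(0,7): no bracket -> illegal
(1,4): no bracket -> illegal
(1,5): flips 1 -> legal
(1,7): no bracket -> illegal
(2,2): no bracket -> illegal
(2,4): no bracket -> illegal
(2,6): no bracket -> illegal
(2,7): no bracket -> illegal
(3,6): no bracket -> illegal
(4,2): flips 2 -> legal
(5,2): no bracket -> illegal
(5,4): flips 1 -> legal
(5,5): no bracket -> illegal
(6,2): flips 2 -> legal
(6,3): flips 3 -> legal
(6,4): no bracket -> illegal
B mobility = 5
-- W to move --
(0,1): flips 2 -> legal
(0,2): no bracket -> illegal
(0,3): no bracket -> illegal
(1,1): no bracket -> illegal
(1,3): flips 1 -> legal
(1,4): no bracket -> illegal
(2,1): flips 1 -> legal
(2,2): no bracket -> illegal
(2,4): no bracket -> illegal
(2,6): flips 1 -> legal
(3,1): flips 1 -> legal
(3,6): flips 1 -> legal
(4,1): no bracket -> illegal
(4,2): no bracket -> illegal
(4,6): flips 1 -> legal
(5,4): no bracket -> illegal
(5,5): flips 2 -> legal
(5,6): flips 1 -> legal
W mobility = 9

Answer: B=5 W=9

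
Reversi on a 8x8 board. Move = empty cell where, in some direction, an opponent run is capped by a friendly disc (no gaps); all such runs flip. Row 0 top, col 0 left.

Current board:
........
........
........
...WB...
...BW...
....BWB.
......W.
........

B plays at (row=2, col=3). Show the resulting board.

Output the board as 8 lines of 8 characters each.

Answer: ........
........
...B....
...BB...
...BW...
....BWB.
......W.
........

Derivation:
Place B at (2,3); scan 8 dirs for brackets.
Dir NW: first cell '.' (not opp) -> no flip
Dir N: first cell '.' (not opp) -> no flip
Dir NE: first cell '.' (not opp) -> no flip
Dir W: first cell '.' (not opp) -> no flip
Dir E: first cell '.' (not opp) -> no flip
Dir SW: first cell '.' (not opp) -> no flip
Dir S: opp run (3,3) capped by B -> flip
Dir SE: first cell 'B' (not opp) -> no flip
All flips: (3,3)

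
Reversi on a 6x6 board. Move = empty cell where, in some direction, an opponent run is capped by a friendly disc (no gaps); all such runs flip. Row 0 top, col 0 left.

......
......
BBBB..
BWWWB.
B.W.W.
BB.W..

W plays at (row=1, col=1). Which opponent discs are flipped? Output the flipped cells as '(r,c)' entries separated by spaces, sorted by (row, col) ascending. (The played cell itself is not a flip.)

Answer: (2,1) (2,2)

Derivation:
Dir NW: first cell '.' (not opp) -> no flip
Dir N: first cell '.' (not opp) -> no flip
Dir NE: first cell '.' (not opp) -> no flip
Dir W: first cell '.' (not opp) -> no flip
Dir E: first cell '.' (not opp) -> no flip
Dir SW: opp run (2,0), next=edge -> no flip
Dir S: opp run (2,1) capped by W -> flip
Dir SE: opp run (2,2) capped by W -> flip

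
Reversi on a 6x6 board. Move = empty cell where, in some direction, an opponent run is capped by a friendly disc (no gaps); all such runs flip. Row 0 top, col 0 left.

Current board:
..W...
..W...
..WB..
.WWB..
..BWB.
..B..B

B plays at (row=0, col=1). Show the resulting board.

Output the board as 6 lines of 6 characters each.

Place B at (0,1); scan 8 dirs for brackets.
Dir NW: edge -> no flip
Dir N: edge -> no flip
Dir NE: edge -> no flip
Dir W: first cell '.' (not opp) -> no flip
Dir E: opp run (0,2), next='.' -> no flip
Dir SW: first cell '.' (not opp) -> no flip
Dir S: first cell '.' (not opp) -> no flip
Dir SE: opp run (1,2) capped by B -> flip
All flips: (1,2)

Answer: .BW...
..B...
..WB..
.WWB..
..BWB.
..B..B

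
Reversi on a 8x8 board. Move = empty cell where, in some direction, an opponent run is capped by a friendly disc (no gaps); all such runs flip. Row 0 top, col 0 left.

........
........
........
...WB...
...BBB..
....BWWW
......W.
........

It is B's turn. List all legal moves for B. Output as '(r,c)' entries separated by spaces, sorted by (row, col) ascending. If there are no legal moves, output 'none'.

(2,2): flips 1 -> legal
(2,3): flips 1 -> legal
(2,4): no bracket -> illegal
(3,2): flips 1 -> legal
(4,2): no bracket -> illegal
(4,6): no bracket -> illegal
(4,7): no bracket -> illegal
(6,4): no bracket -> illegal
(6,5): flips 1 -> legal
(6,7): flips 1 -> legal
(7,5): no bracket -> illegal
(7,6): no bracket -> illegal
(7,7): flips 2 -> legal

Answer: (2,2) (2,3) (3,2) (6,5) (6,7) (7,7)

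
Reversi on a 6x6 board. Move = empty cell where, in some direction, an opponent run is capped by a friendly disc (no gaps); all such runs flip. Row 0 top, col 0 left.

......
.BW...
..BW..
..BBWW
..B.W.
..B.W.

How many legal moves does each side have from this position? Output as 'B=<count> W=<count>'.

-- B to move --
(0,1): no bracket -> illegal
(0,2): flips 1 -> legal
(0,3): no bracket -> illegal
(1,3): flips 2 -> legal
(1,4): flips 1 -> legal
(2,1): no bracket -> illegal
(2,4): flips 1 -> legal
(2,5): no bracket -> illegal
(4,3): no bracket -> illegal
(4,5): no bracket -> illegal
(5,3): no bracket -> illegal
(5,5): flips 1 -> legal
B mobility = 5
-- W to move --
(0,0): flips 3 -> legal
(0,1): no bracket -> illegal
(0,2): no bracket -> illegal
(1,0): flips 1 -> legal
(1,3): no bracket -> illegal
(2,0): no bracket -> illegal
(2,1): flips 1 -> legal
(2,4): no bracket -> illegal
(3,1): flips 2 -> legal
(4,1): flips 1 -> legal
(4,3): flips 1 -> legal
(5,1): no bracket -> illegal
(5,3): no bracket -> illegal
W mobility = 6

Answer: B=5 W=6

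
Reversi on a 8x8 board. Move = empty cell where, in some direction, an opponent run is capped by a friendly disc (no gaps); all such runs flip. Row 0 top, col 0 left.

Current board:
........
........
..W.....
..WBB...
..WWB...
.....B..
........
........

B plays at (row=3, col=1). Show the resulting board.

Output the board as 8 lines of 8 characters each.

Place B at (3,1); scan 8 dirs for brackets.
Dir NW: first cell '.' (not opp) -> no flip
Dir N: first cell '.' (not opp) -> no flip
Dir NE: opp run (2,2), next='.' -> no flip
Dir W: first cell '.' (not opp) -> no flip
Dir E: opp run (3,2) capped by B -> flip
Dir SW: first cell '.' (not opp) -> no flip
Dir S: first cell '.' (not opp) -> no flip
Dir SE: opp run (4,2), next='.' -> no flip
All flips: (3,2)

Answer: ........
........
..W.....
.BBBB...
..WWB...
.....B..
........
........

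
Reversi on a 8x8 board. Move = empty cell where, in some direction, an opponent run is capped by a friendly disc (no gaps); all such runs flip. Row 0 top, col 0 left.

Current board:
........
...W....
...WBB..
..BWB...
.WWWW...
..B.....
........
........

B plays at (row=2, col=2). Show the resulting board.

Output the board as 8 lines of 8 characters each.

Answer: ........
...W....
..BBBB..
..BWB...
.WWWW...
..B.....
........
........

Derivation:
Place B at (2,2); scan 8 dirs for brackets.
Dir NW: first cell '.' (not opp) -> no flip
Dir N: first cell '.' (not opp) -> no flip
Dir NE: opp run (1,3), next='.' -> no flip
Dir W: first cell '.' (not opp) -> no flip
Dir E: opp run (2,3) capped by B -> flip
Dir SW: first cell '.' (not opp) -> no flip
Dir S: first cell 'B' (not opp) -> no flip
Dir SE: opp run (3,3) (4,4), next='.' -> no flip
All flips: (2,3)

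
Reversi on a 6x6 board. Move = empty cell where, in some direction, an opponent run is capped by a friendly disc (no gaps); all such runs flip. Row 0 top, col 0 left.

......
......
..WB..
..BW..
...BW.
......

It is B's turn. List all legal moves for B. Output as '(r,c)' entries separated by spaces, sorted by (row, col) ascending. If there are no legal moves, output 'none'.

Answer: (1,2) (2,1) (3,4) (4,5)

Derivation:
(1,1): no bracket -> illegal
(1,2): flips 1 -> legal
(1,3): no bracket -> illegal
(2,1): flips 1 -> legal
(2,4): no bracket -> illegal
(3,1): no bracket -> illegal
(3,4): flips 1 -> legal
(3,5): no bracket -> illegal
(4,2): no bracket -> illegal
(4,5): flips 1 -> legal
(5,3): no bracket -> illegal
(5,4): no bracket -> illegal
(5,5): no bracket -> illegal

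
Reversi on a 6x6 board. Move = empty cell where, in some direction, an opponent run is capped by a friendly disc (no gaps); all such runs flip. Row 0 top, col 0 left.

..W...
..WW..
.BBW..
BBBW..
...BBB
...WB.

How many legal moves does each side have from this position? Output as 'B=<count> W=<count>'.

-- B to move --
(0,1): no bracket -> illegal
(0,3): flips 4 -> legal
(0,4): flips 1 -> legal
(1,1): no bracket -> illegal
(1,4): flips 1 -> legal
(2,4): flips 1 -> legal
(3,4): flips 1 -> legal
(4,2): no bracket -> illegal
(5,2): flips 1 -> legal
B mobility = 6
-- W to move --
(1,0): no bracket -> illegal
(1,1): flips 1 -> legal
(2,0): flips 2 -> legal
(3,4): no bracket -> illegal
(3,5): flips 1 -> legal
(4,0): flips 2 -> legal
(4,1): flips 1 -> legal
(4,2): flips 2 -> legal
(5,2): no bracket -> illegal
(5,5): flips 2 -> legal
W mobility = 7

Answer: B=6 W=7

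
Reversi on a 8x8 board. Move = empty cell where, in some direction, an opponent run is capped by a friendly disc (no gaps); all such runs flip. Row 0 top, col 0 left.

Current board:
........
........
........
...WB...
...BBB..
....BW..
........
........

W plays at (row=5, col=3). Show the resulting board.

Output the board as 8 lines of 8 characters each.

Answer: ........
........
........
...WB...
...WBB..
...WWW..
........
........

Derivation:
Place W at (5,3); scan 8 dirs for brackets.
Dir NW: first cell '.' (not opp) -> no flip
Dir N: opp run (4,3) capped by W -> flip
Dir NE: opp run (4,4), next='.' -> no flip
Dir W: first cell '.' (not opp) -> no flip
Dir E: opp run (5,4) capped by W -> flip
Dir SW: first cell '.' (not opp) -> no flip
Dir S: first cell '.' (not opp) -> no flip
Dir SE: first cell '.' (not opp) -> no flip
All flips: (4,3) (5,4)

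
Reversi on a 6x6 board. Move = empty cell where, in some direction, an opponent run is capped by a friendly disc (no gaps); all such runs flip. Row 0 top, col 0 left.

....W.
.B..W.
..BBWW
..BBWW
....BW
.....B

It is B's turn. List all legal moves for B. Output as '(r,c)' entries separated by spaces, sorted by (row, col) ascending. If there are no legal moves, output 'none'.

Answer: (0,5) (1,5)

Derivation:
(0,3): no bracket -> illegal
(0,5): flips 1 -> legal
(1,3): no bracket -> illegal
(1,5): flips 4 -> legal
(4,3): no bracket -> illegal
(5,4): no bracket -> illegal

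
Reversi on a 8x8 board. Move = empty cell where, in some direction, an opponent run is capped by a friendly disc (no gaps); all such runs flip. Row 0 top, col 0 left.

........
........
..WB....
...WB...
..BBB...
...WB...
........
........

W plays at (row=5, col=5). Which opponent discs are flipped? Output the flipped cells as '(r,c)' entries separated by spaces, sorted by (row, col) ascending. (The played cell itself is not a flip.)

Dir NW: opp run (4,4) capped by W -> flip
Dir N: first cell '.' (not opp) -> no flip
Dir NE: first cell '.' (not opp) -> no flip
Dir W: opp run (5,4) capped by W -> flip
Dir E: first cell '.' (not opp) -> no flip
Dir SW: first cell '.' (not opp) -> no flip
Dir S: first cell '.' (not opp) -> no flip
Dir SE: first cell '.' (not opp) -> no flip

Answer: (4,4) (5,4)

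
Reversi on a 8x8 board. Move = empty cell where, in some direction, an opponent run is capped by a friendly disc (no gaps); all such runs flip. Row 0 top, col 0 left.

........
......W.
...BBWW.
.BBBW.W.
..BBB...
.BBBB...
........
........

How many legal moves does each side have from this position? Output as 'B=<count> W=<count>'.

Answer: B=4 W=6

Derivation:
-- B to move --
(0,5): no bracket -> illegal
(0,6): no bracket -> illegal
(0,7): flips 3 -> legal
(1,4): no bracket -> illegal
(1,5): no bracket -> illegal
(1,7): no bracket -> illegal
(2,7): flips 2 -> legal
(3,5): flips 1 -> legal
(3,7): no bracket -> illegal
(4,5): flips 1 -> legal
(4,6): no bracket -> illegal
(4,7): no bracket -> illegal
B mobility = 4
-- W to move --
(1,2): flips 1 -> legal
(1,3): no bracket -> illegal
(1,4): flips 1 -> legal
(1,5): no bracket -> illegal
(2,0): no bracket -> illegal
(2,1): no bracket -> illegal
(2,2): flips 2 -> legal
(3,0): flips 3 -> legal
(3,5): no bracket -> illegal
(4,0): no bracket -> illegal
(4,1): no bracket -> illegal
(4,5): no bracket -> illegal
(5,0): no bracket -> illegal
(5,5): no bracket -> illegal
(6,0): no bracket -> illegal
(6,1): flips 2 -> legal
(6,2): no bracket -> illegal
(6,3): no bracket -> illegal
(6,4): flips 2 -> legal
(6,5): no bracket -> illegal
W mobility = 6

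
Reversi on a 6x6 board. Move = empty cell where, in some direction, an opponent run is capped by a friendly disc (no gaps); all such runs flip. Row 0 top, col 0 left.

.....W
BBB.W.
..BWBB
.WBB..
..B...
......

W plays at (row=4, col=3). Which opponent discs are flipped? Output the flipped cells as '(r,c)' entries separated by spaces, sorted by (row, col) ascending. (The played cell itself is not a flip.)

Dir NW: opp run (3,2), next='.' -> no flip
Dir N: opp run (3,3) capped by W -> flip
Dir NE: first cell '.' (not opp) -> no flip
Dir W: opp run (4,2), next='.' -> no flip
Dir E: first cell '.' (not opp) -> no flip
Dir SW: first cell '.' (not opp) -> no flip
Dir S: first cell '.' (not opp) -> no flip
Dir SE: first cell '.' (not opp) -> no flip

Answer: (3,3)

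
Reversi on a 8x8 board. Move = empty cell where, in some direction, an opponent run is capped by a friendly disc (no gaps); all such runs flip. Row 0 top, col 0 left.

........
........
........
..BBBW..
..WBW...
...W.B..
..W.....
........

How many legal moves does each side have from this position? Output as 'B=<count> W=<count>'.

Answer: B=7 W=5

Derivation:
-- B to move --
(2,4): no bracket -> illegal
(2,5): no bracket -> illegal
(2,6): no bracket -> illegal
(3,1): no bracket -> illegal
(3,6): flips 1 -> legal
(4,1): flips 1 -> legal
(4,5): flips 1 -> legal
(4,6): no bracket -> illegal
(5,1): flips 1 -> legal
(5,2): flips 1 -> legal
(5,4): flips 1 -> legal
(6,1): no bracket -> illegal
(6,3): flips 1 -> legal
(6,4): no bracket -> illegal
(7,1): no bracket -> illegal
(7,2): no bracket -> illegal
(7,3): no bracket -> illegal
B mobility = 7
-- W to move --
(2,1): no bracket -> illegal
(2,2): flips 2 -> legal
(2,3): flips 2 -> legal
(2,4): flips 2 -> legal
(2,5): no bracket -> illegal
(3,1): flips 3 -> legal
(4,1): no bracket -> illegal
(4,5): no bracket -> illegal
(4,6): no bracket -> illegal
(5,2): no bracket -> illegal
(5,4): no bracket -> illegal
(5,6): no bracket -> illegal
(6,4): no bracket -> illegal
(6,5): no bracket -> illegal
(6,6): flips 1 -> legal
W mobility = 5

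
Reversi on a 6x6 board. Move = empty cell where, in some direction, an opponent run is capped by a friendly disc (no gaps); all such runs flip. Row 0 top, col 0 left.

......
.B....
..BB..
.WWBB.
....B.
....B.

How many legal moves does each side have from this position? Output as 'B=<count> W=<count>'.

-- B to move --
(2,0): no bracket -> illegal
(2,1): no bracket -> illegal
(3,0): flips 2 -> legal
(4,0): flips 1 -> legal
(4,1): flips 1 -> legal
(4,2): flips 1 -> legal
(4,3): no bracket -> illegal
B mobility = 4
-- W to move --
(0,0): no bracket -> illegal
(0,1): no bracket -> illegal
(0,2): no bracket -> illegal
(1,0): no bracket -> illegal
(1,2): flips 1 -> legal
(1,3): flips 1 -> legal
(1,4): flips 1 -> legal
(2,0): no bracket -> illegal
(2,1): no bracket -> illegal
(2,4): no bracket -> illegal
(2,5): no bracket -> illegal
(3,5): flips 2 -> legal
(4,2): no bracket -> illegal
(4,3): no bracket -> illegal
(4,5): no bracket -> illegal
(5,3): no bracket -> illegal
(5,5): no bracket -> illegal
W mobility = 4

Answer: B=4 W=4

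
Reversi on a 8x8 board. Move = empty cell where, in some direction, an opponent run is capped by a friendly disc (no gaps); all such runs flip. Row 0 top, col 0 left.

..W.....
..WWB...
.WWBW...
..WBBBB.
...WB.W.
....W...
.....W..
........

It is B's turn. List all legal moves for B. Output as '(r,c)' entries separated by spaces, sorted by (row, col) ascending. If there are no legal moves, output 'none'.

Answer: (0,1) (0,3) (1,1) (1,5) (2,0) (2,5) (3,1) (4,1) (4,2) (5,2) (5,3) (5,6) (5,7) (6,4)

Derivation:
(0,1): flips 1 -> legal
(0,3): flips 1 -> legal
(0,4): no bracket -> illegal
(1,0): no bracket -> illegal
(1,1): flips 3 -> legal
(1,5): flips 1 -> legal
(2,0): flips 2 -> legal
(2,5): flips 1 -> legal
(3,0): no bracket -> illegal
(3,1): flips 1 -> legal
(3,7): no bracket -> illegal
(4,1): flips 1 -> legal
(4,2): flips 1 -> legal
(4,5): no bracket -> illegal
(4,7): no bracket -> illegal
(5,2): flips 1 -> legal
(5,3): flips 1 -> legal
(5,5): no bracket -> illegal
(5,6): flips 1 -> legal
(5,7): flips 1 -> legal
(6,3): no bracket -> illegal
(6,4): flips 1 -> legal
(6,6): no bracket -> illegal
(7,4): no bracket -> illegal
(7,5): no bracket -> illegal
(7,6): no bracket -> illegal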